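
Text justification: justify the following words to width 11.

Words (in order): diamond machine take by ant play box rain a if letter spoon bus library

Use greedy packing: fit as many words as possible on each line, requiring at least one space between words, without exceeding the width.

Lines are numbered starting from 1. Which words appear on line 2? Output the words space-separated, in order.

Answer: machine

Derivation:
Line 1: ['diamond'] (min_width=7, slack=4)
Line 2: ['machine'] (min_width=7, slack=4)
Line 3: ['take', 'by', 'ant'] (min_width=11, slack=0)
Line 4: ['play', 'box'] (min_width=8, slack=3)
Line 5: ['rain', 'a', 'if'] (min_width=9, slack=2)
Line 6: ['letter'] (min_width=6, slack=5)
Line 7: ['spoon', 'bus'] (min_width=9, slack=2)
Line 8: ['library'] (min_width=7, slack=4)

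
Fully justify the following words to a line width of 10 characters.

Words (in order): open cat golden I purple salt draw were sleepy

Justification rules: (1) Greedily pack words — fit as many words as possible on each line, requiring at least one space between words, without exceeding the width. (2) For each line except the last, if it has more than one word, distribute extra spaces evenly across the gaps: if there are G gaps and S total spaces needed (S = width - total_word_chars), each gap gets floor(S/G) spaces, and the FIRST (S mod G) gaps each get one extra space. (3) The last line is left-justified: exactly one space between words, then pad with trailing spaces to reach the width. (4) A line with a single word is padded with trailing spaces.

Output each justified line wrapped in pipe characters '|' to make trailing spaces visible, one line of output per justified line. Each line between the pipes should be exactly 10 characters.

Line 1: ['open', 'cat'] (min_width=8, slack=2)
Line 2: ['golden', 'I'] (min_width=8, slack=2)
Line 3: ['purple'] (min_width=6, slack=4)
Line 4: ['salt', 'draw'] (min_width=9, slack=1)
Line 5: ['were'] (min_width=4, slack=6)
Line 6: ['sleepy'] (min_width=6, slack=4)

Answer: |open   cat|
|golden   I|
|purple    |
|salt  draw|
|were      |
|sleepy    |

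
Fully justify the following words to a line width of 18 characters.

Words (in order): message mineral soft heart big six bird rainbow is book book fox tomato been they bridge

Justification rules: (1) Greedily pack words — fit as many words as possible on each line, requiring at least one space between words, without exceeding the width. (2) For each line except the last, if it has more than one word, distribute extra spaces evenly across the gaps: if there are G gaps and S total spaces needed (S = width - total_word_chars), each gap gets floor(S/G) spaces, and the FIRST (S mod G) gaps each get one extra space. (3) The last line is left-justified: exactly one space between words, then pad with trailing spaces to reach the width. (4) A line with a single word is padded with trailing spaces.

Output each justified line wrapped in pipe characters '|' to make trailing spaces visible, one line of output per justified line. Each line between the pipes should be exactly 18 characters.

Answer: |message    mineral|
|soft heart big six|
|bird   rainbow  is|
|book    book   fox|
|tomato  been  they|
|bridge            |

Derivation:
Line 1: ['message', 'mineral'] (min_width=15, slack=3)
Line 2: ['soft', 'heart', 'big', 'six'] (min_width=18, slack=0)
Line 3: ['bird', 'rainbow', 'is'] (min_width=15, slack=3)
Line 4: ['book', 'book', 'fox'] (min_width=13, slack=5)
Line 5: ['tomato', 'been', 'they'] (min_width=16, slack=2)
Line 6: ['bridge'] (min_width=6, slack=12)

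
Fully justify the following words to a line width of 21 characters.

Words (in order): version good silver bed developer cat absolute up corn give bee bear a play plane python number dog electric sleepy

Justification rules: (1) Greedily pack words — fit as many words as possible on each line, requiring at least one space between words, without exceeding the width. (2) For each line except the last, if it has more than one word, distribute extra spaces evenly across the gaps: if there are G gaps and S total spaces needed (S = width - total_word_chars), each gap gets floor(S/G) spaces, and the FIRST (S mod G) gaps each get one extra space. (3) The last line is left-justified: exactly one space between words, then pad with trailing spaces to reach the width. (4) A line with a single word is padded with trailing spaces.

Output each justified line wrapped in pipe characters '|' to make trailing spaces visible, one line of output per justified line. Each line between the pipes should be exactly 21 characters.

Line 1: ['version', 'good', 'silver'] (min_width=19, slack=2)
Line 2: ['bed', 'developer', 'cat'] (min_width=17, slack=4)
Line 3: ['absolute', 'up', 'corn', 'give'] (min_width=21, slack=0)
Line 4: ['bee', 'bear', 'a', 'play', 'plane'] (min_width=21, slack=0)
Line 5: ['python', 'number', 'dog'] (min_width=17, slack=4)
Line 6: ['electric', 'sleepy'] (min_width=15, slack=6)

Answer: |version  good  silver|
|bed   developer   cat|
|absolute up corn give|
|bee bear a play plane|
|python   number   dog|
|electric sleepy      |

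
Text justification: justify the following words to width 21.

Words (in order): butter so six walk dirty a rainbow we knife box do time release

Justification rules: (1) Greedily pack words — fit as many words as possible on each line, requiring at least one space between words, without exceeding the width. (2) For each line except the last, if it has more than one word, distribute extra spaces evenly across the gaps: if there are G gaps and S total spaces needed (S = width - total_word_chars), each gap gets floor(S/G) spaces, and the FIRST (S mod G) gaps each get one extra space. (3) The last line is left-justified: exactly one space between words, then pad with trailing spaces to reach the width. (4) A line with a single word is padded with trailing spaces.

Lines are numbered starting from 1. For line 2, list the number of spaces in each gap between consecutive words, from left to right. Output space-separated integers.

Line 1: ['butter', 'so', 'six', 'walk'] (min_width=18, slack=3)
Line 2: ['dirty', 'a', 'rainbow', 'we'] (min_width=18, slack=3)
Line 3: ['knife', 'box', 'do', 'time'] (min_width=17, slack=4)
Line 4: ['release'] (min_width=7, slack=14)

Answer: 2 2 2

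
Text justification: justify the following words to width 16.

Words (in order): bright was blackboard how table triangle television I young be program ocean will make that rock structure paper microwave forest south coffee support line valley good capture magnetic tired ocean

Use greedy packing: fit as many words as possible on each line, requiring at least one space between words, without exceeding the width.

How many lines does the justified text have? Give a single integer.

Answer: 14

Derivation:
Line 1: ['bright', 'was'] (min_width=10, slack=6)
Line 2: ['blackboard', 'how'] (min_width=14, slack=2)
Line 3: ['table', 'triangle'] (min_width=14, slack=2)
Line 4: ['television', 'I'] (min_width=12, slack=4)
Line 5: ['young', 'be', 'program'] (min_width=16, slack=0)
Line 6: ['ocean', 'will', 'make'] (min_width=15, slack=1)
Line 7: ['that', 'rock'] (min_width=9, slack=7)
Line 8: ['structure', 'paper'] (min_width=15, slack=1)
Line 9: ['microwave', 'forest'] (min_width=16, slack=0)
Line 10: ['south', 'coffee'] (min_width=12, slack=4)
Line 11: ['support', 'line'] (min_width=12, slack=4)
Line 12: ['valley', 'good'] (min_width=11, slack=5)
Line 13: ['capture', 'magnetic'] (min_width=16, slack=0)
Line 14: ['tired', 'ocean'] (min_width=11, slack=5)
Total lines: 14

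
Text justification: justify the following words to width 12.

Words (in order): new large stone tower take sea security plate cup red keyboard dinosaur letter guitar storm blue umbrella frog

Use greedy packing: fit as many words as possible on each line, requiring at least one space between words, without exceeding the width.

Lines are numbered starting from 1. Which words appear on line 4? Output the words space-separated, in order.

Line 1: ['new', 'large'] (min_width=9, slack=3)
Line 2: ['stone', 'tower'] (min_width=11, slack=1)
Line 3: ['take', 'sea'] (min_width=8, slack=4)
Line 4: ['security'] (min_width=8, slack=4)
Line 5: ['plate', 'cup'] (min_width=9, slack=3)
Line 6: ['red', 'keyboard'] (min_width=12, slack=0)
Line 7: ['dinosaur'] (min_width=8, slack=4)
Line 8: ['letter'] (min_width=6, slack=6)
Line 9: ['guitar', 'storm'] (min_width=12, slack=0)
Line 10: ['blue'] (min_width=4, slack=8)
Line 11: ['umbrella'] (min_width=8, slack=4)
Line 12: ['frog'] (min_width=4, slack=8)

Answer: security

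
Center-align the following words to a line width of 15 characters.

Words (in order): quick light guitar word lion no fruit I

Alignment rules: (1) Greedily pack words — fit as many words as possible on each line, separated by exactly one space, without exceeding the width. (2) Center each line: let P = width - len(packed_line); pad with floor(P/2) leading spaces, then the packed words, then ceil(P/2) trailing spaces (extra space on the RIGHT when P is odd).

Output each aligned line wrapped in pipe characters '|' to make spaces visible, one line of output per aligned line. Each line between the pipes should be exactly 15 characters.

Answer: |  quick light  |
|  guitar word  |
|lion no fruit I|

Derivation:
Line 1: ['quick', 'light'] (min_width=11, slack=4)
Line 2: ['guitar', 'word'] (min_width=11, slack=4)
Line 3: ['lion', 'no', 'fruit', 'I'] (min_width=15, slack=0)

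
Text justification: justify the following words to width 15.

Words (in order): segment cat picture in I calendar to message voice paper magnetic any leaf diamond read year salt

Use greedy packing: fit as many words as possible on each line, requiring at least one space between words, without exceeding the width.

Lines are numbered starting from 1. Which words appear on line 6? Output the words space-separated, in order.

Answer: any leaf

Derivation:
Line 1: ['segment', 'cat'] (min_width=11, slack=4)
Line 2: ['picture', 'in', 'I'] (min_width=12, slack=3)
Line 3: ['calendar', 'to'] (min_width=11, slack=4)
Line 4: ['message', 'voice'] (min_width=13, slack=2)
Line 5: ['paper', 'magnetic'] (min_width=14, slack=1)
Line 6: ['any', 'leaf'] (min_width=8, slack=7)
Line 7: ['diamond', 'read'] (min_width=12, slack=3)
Line 8: ['year', 'salt'] (min_width=9, slack=6)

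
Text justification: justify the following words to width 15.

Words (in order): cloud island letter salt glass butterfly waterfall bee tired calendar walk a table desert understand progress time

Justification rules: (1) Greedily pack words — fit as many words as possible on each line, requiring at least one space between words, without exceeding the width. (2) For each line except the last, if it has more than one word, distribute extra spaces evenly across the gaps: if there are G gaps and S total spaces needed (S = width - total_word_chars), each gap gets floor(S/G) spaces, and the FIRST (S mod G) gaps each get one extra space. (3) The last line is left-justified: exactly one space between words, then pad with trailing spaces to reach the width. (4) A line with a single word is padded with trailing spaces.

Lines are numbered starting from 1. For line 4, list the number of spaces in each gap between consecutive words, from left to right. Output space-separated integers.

Line 1: ['cloud', 'island'] (min_width=12, slack=3)
Line 2: ['letter', 'salt'] (min_width=11, slack=4)
Line 3: ['glass', 'butterfly'] (min_width=15, slack=0)
Line 4: ['waterfall', 'bee'] (min_width=13, slack=2)
Line 5: ['tired', 'calendar'] (min_width=14, slack=1)
Line 6: ['walk', 'a', 'table'] (min_width=12, slack=3)
Line 7: ['desert'] (min_width=6, slack=9)
Line 8: ['understand'] (min_width=10, slack=5)
Line 9: ['progress', 'time'] (min_width=13, slack=2)

Answer: 3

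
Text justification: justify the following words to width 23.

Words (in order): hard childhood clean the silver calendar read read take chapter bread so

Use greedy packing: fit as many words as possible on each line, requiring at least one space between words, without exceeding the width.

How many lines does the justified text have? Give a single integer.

Line 1: ['hard', 'childhood', 'clean'] (min_width=20, slack=3)
Line 2: ['the', 'silver', 'calendar'] (min_width=19, slack=4)
Line 3: ['read', 'read', 'take', 'chapter'] (min_width=22, slack=1)
Line 4: ['bread', 'so'] (min_width=8, slack=15)
Total lines: 4

Answer: 4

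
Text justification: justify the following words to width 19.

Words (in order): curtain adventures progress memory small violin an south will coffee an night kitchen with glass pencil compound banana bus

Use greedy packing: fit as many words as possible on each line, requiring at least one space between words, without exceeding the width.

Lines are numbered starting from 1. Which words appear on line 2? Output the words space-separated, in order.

Answer: progress memory

Derivation:
Line 1: ['curtain', 'adventures'] (min_width=18, slack=1)
Line 2: ['progress', 'memory'] (min_width=15, slack=4)
Line 3: ['small', 'violin', 'an'] (min_width=15, slack=4)
Line 4: ['south', 'will', 'coffee'] (min_width=17, slack=2)
Line 5: ['an', 'night', 'kitchen'] (min_width=16, slack=3)
Line 6: ['with', 'glass', 'pencil'] (min_width=17, slack=2)
Line 7: ['compound', 'banana', 'bus'] (min_width=19, slack=0)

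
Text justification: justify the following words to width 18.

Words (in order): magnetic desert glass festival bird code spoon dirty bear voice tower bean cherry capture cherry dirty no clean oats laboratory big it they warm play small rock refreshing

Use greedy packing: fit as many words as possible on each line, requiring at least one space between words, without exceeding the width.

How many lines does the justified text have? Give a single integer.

Line 1: ['magnetic', 'desert'] (min_width=15, slack=3)
Line 2: ['glass', 'festival'] (min_width=14, slack=4)
Line 3: ['bird', 'code', 'spoon'] (min_width=15, slack=3)
Line 4: ['dirty', 'bear', 'voice'] (min_width=16, slack=2)
Line 5: ['tower', 'bean', 'cherry'] (min_width=17, slack=1)
Line 6: ['capture', 'cherry'] (min_width=14, slack=4)
Line 7: ['dirty', 'no', 'clean'] (min_width=14, slack=4)
Line 8: ['oats', 'laboratory'] (min_width=15, slack=3)
Line 9: ['big', 'it', 'they', 'warm'] (min_width=16, slack=2)
Line 10: ['play', 'small', 'rock'] (min_width=15, slack=3)
Line 11: ['refreshing'] (min_width=10, slack=8)
Total lines: 11

Answer: 11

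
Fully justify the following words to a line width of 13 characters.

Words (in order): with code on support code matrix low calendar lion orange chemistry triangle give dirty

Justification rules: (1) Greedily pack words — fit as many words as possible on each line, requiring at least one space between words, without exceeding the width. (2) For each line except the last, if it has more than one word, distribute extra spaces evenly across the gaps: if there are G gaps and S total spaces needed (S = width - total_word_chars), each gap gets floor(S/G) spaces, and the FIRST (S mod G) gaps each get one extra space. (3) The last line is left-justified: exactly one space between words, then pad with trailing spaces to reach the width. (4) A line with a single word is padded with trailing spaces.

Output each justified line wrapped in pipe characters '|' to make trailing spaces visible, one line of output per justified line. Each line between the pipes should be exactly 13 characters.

Line 1: ['with', 'code', 'on'] (min_width=12, slack=1)
Line 2: ['support', 'code'] (min_width=12, slack=1)
Line 3: ['matrix', 'low'] (min_width=10, slack=3)
Line 4: ['calendar', 'lion'] (min_width=13, slack=0)
Line 5: ['orange'] (min_width=6, slack=7)
Line 6: ['chemistry'] (min_width=9, slack=4)
Line 7: ['triangle', 'give'] (min_width=13, slack=0)
Line 8: ['dirty'] (min_width=5, slack=8)

Answer: |with  code on|
|support  code|
|matrix    low|
|calendar lion|
|orange       |
|chemistry    |
|triangle give|
|dirty        |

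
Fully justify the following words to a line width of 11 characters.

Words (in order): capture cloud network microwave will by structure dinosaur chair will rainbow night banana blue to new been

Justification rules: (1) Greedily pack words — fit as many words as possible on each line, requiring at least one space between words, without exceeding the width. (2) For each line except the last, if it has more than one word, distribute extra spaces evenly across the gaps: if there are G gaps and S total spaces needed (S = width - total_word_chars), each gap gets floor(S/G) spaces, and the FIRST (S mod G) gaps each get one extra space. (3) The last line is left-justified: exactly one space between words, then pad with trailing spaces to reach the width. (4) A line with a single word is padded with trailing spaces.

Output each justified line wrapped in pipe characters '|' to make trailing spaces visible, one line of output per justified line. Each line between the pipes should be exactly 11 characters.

Line 1: ['capture'] (min_width=7, slack=4)
Line 2: ['cloud'] (min_width=5, slack=6)
Line 3: ['network'] (min_width=7, slack=4)
Line 4: ['microwave'] (min_width=9, slack=2)
Line 5: ['will', 'by'] (min_width=7, slack=4)
Line 6: ['structure'] (min_width=9, slack=2)
Line 7: ['dinosaur'] (min_width=8, slack=3)
Line 8: ['chair', 'will'] (min_width=10, slack=1)
Line 9: ['rainbow'] (min_width=7, slack=4)
Line 10: ['night'] (min_width=5, slack=6)
Line 11: ['banana', 'blue'] (min_width=11, slack=0)
Line 12: ['to', 'new', 'been'] (min_width=11, slack=0)

Answer: |capture    |
|cloud      |
|network    |
|microwave  |
|will     by|
|structure  |
|dinosaur   |
|chair  will|
|rainbow    |
|night      |
|banana blue|
|to new been|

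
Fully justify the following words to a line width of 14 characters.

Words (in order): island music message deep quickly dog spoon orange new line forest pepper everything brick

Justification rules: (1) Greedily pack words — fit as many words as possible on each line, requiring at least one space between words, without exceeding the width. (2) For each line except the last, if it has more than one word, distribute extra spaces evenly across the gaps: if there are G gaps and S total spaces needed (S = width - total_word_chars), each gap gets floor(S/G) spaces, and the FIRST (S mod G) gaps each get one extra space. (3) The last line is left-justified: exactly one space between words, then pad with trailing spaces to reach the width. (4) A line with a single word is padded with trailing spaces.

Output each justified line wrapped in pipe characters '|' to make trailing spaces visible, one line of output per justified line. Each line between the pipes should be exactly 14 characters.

Answer: |island   music|
|message   deep|
|quickly    dog|
|spoon   orange|
|new       line|
|forest  pepper|
|everything    |
|brick         |

Derivation:
Line 1: ['island', 'music'] (min_width=12, slack=2)
Line 2: ['message', 'deep'] (min_width=12, slack=2)
Line 3: ['quickly', 'dog'] (min_width=11, slack=3)
Line 4: ['spoon', 'orange'] (min_width=12, slack=2)
Line 5: ['new', 'line'] (min_width=8, slack=6)
Line 6: ['forest', 'pepper'] (min_width=13, slack=1)
Line 7: ['everything'] (min_width=10, slack=4)
Line 8: ['brick'] (min_width=5, slack=9)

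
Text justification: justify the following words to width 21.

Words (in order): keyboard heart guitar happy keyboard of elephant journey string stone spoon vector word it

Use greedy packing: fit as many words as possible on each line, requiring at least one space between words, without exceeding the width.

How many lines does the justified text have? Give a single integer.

Line 1: ['keyboard', 'heart', 'guitar'] (min_width=21, slack=0)
Line 2: ['happy', 'keyboard', 'of'] (min_width=17, slack=4)
Line 3: ['elephant', 'journey'] (min_width=16, slack=5)
Line 4: ['string', 'stone', 'spoon'] (min_width=18, slack=3)
Line 5: ['vector', 'word', 'it'] (min_width=14, slack=7)
Total lines: 5

Answer: 5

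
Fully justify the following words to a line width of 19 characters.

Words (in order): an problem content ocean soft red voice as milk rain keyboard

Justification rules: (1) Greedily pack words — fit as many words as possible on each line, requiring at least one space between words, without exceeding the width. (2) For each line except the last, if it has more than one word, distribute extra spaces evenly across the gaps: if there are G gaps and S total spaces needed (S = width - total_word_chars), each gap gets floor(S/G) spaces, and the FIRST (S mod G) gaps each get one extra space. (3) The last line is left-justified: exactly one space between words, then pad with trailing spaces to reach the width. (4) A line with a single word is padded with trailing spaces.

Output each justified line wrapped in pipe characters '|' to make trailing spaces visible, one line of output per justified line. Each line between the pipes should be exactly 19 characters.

Line 1: ['an', 'problem', 'content'] (min_width=18, slack=1)
Line 2: ['ocean', 'soft', 'red'] (min_width=14, slack=5)
Line 3: ['voice', 'as', 'milk', 'rain'] (min_width=18, slack=1)
Line 4: ['keyboard'] (min_width=8, slack=11)

Answer: |an  problem content|
|ocean    soft   red|
|voice  as milk rain|
|keyboard           |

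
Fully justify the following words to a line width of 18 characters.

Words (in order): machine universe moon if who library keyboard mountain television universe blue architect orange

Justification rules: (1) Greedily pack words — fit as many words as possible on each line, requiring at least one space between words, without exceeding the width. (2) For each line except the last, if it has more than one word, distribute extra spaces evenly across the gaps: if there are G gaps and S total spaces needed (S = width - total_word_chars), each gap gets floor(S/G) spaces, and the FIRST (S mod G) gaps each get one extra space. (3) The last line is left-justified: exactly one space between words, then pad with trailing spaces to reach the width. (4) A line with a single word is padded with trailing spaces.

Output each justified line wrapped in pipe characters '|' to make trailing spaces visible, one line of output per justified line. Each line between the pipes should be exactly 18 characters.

Line 1: ['machine', 'universe'] (min_width=16, slack=2)
Line 2: ['moon', 'if', 'who'] (min_width=11, slack=7)
Line 3: ['library', 'keyboard'] (min_width=16, slack=2)
Line 4: ['mountain'] (min_width=8, slack=10)
Line 5: ['television'] (min_width=10, slack=8)
Line 6: ['universe', 'blue'] (min_width=13, slack=5)
Line 7: ['architect', 'orange'] (min_width=16, slack=2)

Answer: |machine   universe|
|moon     if    who|
|library   keyboard|
|mountain          |
|television        |
|universe      blue|
|architect orange  |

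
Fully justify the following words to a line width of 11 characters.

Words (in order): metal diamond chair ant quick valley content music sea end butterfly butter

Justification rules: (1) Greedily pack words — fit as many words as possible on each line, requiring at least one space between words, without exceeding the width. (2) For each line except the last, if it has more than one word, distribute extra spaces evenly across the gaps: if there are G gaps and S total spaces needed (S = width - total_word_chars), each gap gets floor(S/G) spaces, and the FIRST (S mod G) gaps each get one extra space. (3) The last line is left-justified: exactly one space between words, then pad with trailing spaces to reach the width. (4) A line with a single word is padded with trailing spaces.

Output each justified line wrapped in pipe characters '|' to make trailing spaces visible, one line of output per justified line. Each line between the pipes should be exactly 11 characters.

Answer: |metal      |
|diamond    |
|chair   ant|
|quick      |
|valley     |
|content    |
|music   sea|
|end        |
|butterfly  |
|butter     |

Derivation:
Line 1: ['metal'] (min_width=5, slack=6)
Line 2: ['diamond'] (min_width=7, slack=4)
Line 3: ['chair', 'ant'] (min_width=9, slack=2)
Line 4: ['quick'] (min_width=5, slack=6)
Line 5: ['valley'] (min_width=6, slack=5)
Line 6: ['content'] (min_width=7, slack=4)
Line 7: ['music', 'sea'] (min_width=9, slack=2)
Line 8: ['end'] (min_width=3, slack=8)
Line 9: ['butterfly'] (min_width=9, slack=2)
Line 10: ['butter'] (min_width=6, slack=5)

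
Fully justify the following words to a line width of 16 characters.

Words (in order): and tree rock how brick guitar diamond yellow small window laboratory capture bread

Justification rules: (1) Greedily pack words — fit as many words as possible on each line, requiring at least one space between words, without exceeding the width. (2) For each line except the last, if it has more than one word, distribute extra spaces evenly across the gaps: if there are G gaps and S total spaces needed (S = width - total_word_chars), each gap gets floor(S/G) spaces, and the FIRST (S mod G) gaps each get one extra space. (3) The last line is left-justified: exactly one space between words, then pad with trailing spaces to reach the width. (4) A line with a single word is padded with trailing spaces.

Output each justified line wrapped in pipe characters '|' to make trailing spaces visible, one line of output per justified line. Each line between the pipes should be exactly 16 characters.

Line 1: ['and', 'tree', 'rock'] (min_width=13, slack=3)
Line 2: ['how', 'brick', 'guitar'] (min_width=16, slack=0)
Line 3: ['diamond', 'yellow'] (min_width=14, slack=2)
Line 4: ['small', 'window'] (min_width=12, slack=4)
Line 5: ['laboratory'] (min_width=10, slack=6)
Line 6: ['capture', 'bread'] (min_width=13, slack=3)

Answer: |and   tree  rock|
|how brick guitar|
|diamond   yellow|
|small     window|
|laboratory      |
|capture bread   |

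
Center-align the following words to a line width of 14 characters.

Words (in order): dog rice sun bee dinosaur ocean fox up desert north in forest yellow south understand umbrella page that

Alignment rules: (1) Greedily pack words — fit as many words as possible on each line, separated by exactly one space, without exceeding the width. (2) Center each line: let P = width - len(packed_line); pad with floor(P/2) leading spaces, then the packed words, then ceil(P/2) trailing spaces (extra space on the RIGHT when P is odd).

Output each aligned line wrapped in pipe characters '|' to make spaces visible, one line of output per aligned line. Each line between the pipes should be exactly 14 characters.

Line 1: ['dog', 'rice', 'sun'] (min_width=12, slack=2)
Line 2: ['bee', 'dinosaur'] (min_width=12, slack=2)
Line 3: ['ocean', 'fox', 'up'] (min_width=12, slack=2)
Line 4: ['desert', 'north'] (min_width=12, slack=2)
Line 5: ['in', 'forest'] (min_width=9, slack=5)
Line 6: ['yellow', 'south'] (min_width=12, slack=2)
Line 7: ['understand'] (min_width=10, slack=4)
Line 8: ['umbrella', 'page'] (min_width=13, slack=1)
Line 9: ['that'] (min_width=4, slack=10)

Answer: | dog rice sun |
| bee dinosaur |
| ocean fox up |
| desert north |
|  in forest   |
| yellow south |
|  understand  |
|umbrella page |
|     that     |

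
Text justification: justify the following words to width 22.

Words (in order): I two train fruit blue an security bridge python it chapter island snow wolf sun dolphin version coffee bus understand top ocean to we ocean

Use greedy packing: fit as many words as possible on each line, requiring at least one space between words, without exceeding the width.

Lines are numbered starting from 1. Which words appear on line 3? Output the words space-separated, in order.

Line 1: ['I', 'two', 'train', 'fruit', 'blue'] (min_width=22, slack=0)
Line 2: ['an', 'security', 'bridge'] (min_width=18, slack=4)
Line 3: ['python', 'it', 'chapter'] (min_width=17, slack=5)
Line 4: ['island', 'snow', 'wolf', 'sun'] (min_width=20, slack=2)
Line 5: ['dolphin', 'version', 'coffee'] (min_width=22, slack=0)
Line 6: ['bus', 'understand', 'top'] (min_width=18, slack=4)
Line 7: ['ocean', 'to', 'we', 'ocean'] (min_width=17, slack=5)

Answer: python it chapter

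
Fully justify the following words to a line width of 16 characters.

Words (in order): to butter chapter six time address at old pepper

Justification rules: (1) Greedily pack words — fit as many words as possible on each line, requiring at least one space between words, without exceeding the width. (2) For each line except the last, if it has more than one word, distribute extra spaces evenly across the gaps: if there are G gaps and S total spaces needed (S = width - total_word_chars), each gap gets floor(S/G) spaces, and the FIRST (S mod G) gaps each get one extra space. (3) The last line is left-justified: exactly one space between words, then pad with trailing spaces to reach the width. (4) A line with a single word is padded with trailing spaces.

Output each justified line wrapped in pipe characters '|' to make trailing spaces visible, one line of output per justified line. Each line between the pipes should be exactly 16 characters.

Answer: |to        butter|
|chapter six time|
|address  at  old|
|pepper          |

Derivation:
Line 1: ['to', 'butter'] (min_width=9, slack=7)
Line 2: ['chapter', 'six', 'time'] (min_width=16, slack=0)
Line 3: ['address', 'at', 'old'] (min_width=14, slack=2)
Line 4: ['pepper'] (min_width=6, slack=10)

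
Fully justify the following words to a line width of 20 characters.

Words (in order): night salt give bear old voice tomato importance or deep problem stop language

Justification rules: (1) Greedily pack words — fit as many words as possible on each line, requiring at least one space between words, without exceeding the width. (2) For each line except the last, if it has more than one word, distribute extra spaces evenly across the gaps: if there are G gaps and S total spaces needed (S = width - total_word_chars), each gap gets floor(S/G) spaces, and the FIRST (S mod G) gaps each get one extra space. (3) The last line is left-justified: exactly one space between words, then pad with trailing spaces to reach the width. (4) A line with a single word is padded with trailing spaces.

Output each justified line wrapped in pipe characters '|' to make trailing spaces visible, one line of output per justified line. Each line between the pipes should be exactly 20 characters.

Line 1: ['night', 'salt', 'give', 'bear'] (min_width=20, slack=0)
Line 2: ['old', 'voice', 'tomato'] (min_width=16, slack=4)
Line 3: ['importance', 'or', 'deep'] (min_width=18, slack=2)
Line 4: ['problem', 'stop'] (min_width=12, slack=8)
Line 5: ['language'] (min_width=8, slack=12)

Answer: |night salt give bear|
|old   voice   tomato|
|importance  or  deep|
|problem         stop|
|language            |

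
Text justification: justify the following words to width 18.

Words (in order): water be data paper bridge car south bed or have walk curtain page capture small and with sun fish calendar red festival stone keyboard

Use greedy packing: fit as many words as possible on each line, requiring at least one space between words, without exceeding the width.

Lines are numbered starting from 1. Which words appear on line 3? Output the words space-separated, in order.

Line 1: ['water', 'be', 'data'] (min_width=13, slack=5)
Line 2: ['paper', 'bridge', 'car'] (min_width=16, slack=2)
Line 3: ['south', 'bed', 'or', 'have'] (min_width=17, slack=1)
Line 4: ['walk', 'curtain', 'page'] (min_width=17, slack=1)
Line 5: ['capture', 'small', 'and'] (min_width=17, slack=1)
Line 6: ['with', 'sun', 'fish'] (min_width=13, slack=5)
Line 7: ['calendar', 'red'] (min_width=12, slack=6)
Line 8: ['festival', 'stone'] (min_width=14, slack=4)
Line 9: ['keyboard'] (min_width=8, slack=10)

Answer: south bed or have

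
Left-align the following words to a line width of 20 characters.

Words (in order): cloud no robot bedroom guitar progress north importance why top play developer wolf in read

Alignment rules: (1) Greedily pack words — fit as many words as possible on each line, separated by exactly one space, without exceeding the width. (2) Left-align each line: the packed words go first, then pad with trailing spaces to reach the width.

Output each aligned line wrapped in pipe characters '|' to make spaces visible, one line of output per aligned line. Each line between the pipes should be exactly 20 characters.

Answer: |cloud no robot      |
|bedroom guitar      |
|progress north      |
|importance why top  |
|play developer wolf |
|in read             |

Derivation:
Line 1: ['cloud', 'no', 'robot'] (min_width=14, slack=6)
Line 2: ['bedroom', 'guitar'] (min_width=14, slack=6)
Line 3: ['progress', 'north'] (min_width=14, slack=6)
Line 4: ['importance', 'why', 'top'] (min_width=18, slack=2)
Line 5: ['play', 'developer', 'wolf'] (min_width=19, slack=1)
Line 6: ['in', 'read'] (min_width=7, slack=13)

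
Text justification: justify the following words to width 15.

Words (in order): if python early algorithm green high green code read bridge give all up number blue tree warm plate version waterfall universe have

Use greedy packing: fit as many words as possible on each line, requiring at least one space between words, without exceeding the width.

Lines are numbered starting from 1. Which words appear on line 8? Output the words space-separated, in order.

Line 1: ['if', 'python', 'early'] (min_width=15, slack=0)
Line 2: ['algorithm', 'green'] (min_width=15, slack=0)
Line 3: ['high', 'green', 'code'] (min_width=15, slack=0)
Line 4: ['read', 'bridge'] (min_width=11, slack=4)
Line 5: ['give', 'all', 'up'] (min_width=11, slack=4)
Line 6: ['number', 'blue'] (min_width=11, slack=4)
Line 7: ['tree', 'warm', 'plate'] (min_width=15, slack=0)
Line 8: ['version'] (min_width=7, slack=8)
Line 9: ['waterfall'] (min_width=9, slack=6)
Line 10: ['universe', 'have'] (min_width=13, slack=2)

Answer: version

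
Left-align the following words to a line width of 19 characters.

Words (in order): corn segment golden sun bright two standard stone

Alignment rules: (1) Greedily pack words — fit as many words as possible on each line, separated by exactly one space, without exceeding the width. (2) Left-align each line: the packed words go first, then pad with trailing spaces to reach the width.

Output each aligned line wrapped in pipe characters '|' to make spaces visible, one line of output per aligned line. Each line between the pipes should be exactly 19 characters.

Line 1: ['corn', 'segment', 'golden'] (min_width=19, slack=0)
Line 2: ['sun', 'bright', 'two'] (min_width=14, slack=5)
Line 3: ['standard', 'stone'] (min_width=14, slack=5)

Answer: |corn segment golden|
|sun bright two     |
|standard stone     |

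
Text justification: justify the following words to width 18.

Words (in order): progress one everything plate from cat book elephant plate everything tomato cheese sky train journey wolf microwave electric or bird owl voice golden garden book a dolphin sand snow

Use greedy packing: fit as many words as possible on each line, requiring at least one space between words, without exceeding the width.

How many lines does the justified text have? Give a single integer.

Answer: 12

Derivation:
Line 1: ['progress', 'one'] (min_width=12, slack=6)
Line 2: ['everything', 'plate'] (min_width=16, slack=2)
Line 3: ['from', 'cat', 'book'] (min_width=13, slack=5)
Line 4: ['elephant', 'plate'] (min_width=14, slack=4)
Line 5: ['everything', 'tomato'] (min_width=17, slack=1)
Line 6: ['cheese', 'sky', 'train'] (min_width=16, slack=2)
Line 7: ['journey', 'wolf'] (min_width=12, slack=6)
Line 8: ['microwave', 'electric'] (min_width=18, slack=0)
Line 9: ['or', 'bird', 'owl', 'voice'] (min_width=17, slack=1)
Line 10: ['golden', 'garden', 'book'] (min_width=18, slack=0)
Line 11: ['a', 'dolphin', 'sand'] (min_width=14, slack=4)
Line 12: ['snow'] (min_width=4, slack=14)
Total lines: 12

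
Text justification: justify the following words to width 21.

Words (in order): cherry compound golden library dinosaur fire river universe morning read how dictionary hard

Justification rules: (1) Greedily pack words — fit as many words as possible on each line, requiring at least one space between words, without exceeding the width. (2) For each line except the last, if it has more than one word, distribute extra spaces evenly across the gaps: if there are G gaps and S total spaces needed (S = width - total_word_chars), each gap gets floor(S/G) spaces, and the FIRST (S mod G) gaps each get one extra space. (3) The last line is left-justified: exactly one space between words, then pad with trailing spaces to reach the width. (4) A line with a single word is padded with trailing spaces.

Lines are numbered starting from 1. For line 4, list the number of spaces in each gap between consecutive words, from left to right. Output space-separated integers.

Line 1: ['cherry', 'compound'] (min_width=15, slack=6)
Line 2: ['golden', 'library'] (min_width=14, slack=7)
Line 3: ['dinosaur', 'fire', 'river'] (min_width=19, slack=2)
Line 4: ['universe', 'morning', 'read'] (min_width=21, slack=0)
Line 5: ['how', 'dictionary', 'hard'] (min_width=19, slack=2)

Answer: 1 1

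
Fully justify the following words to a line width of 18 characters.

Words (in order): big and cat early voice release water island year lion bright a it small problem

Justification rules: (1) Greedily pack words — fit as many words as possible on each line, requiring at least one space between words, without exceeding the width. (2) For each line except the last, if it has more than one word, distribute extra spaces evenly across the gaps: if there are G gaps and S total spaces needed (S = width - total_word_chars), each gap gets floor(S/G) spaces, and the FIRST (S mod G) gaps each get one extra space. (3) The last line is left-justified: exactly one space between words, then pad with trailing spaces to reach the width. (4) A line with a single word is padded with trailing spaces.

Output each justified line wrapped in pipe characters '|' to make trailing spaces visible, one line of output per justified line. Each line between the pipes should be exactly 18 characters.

Answer: |big  and cat early|
|voice      release|
|water  island year|
|lion  bright  a it|
|small problem     |

Derivation:
Line 1: ['big', 'and', 'cat', 'early'] (min_width=17, slack=1)
Line 2: ['voice', 'release'] (min_width=13, slack=5)
Line 3: ['water', 'island', 'year'] (min_width=17, slack=1)
Line 4: ['lion', 'bright', 'a', 'it'] (min_width=16, slack=2)
Line 5: ['small', 'problem'] (min_width=13, slack=5)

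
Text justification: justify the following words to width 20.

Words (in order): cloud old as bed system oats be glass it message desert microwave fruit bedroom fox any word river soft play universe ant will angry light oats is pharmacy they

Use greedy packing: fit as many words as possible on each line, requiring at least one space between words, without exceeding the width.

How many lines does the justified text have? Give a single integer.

Answer: 9

Derivation:
Line 1: ['cloud', 'old', 'as', 'bed'] (min_width=16, slack=4)
Line 2: ['system', 'oats', 'be', 'glass'] (min_width=20, slack=0)
Line 3: ['it', 'message', 'desert'] (min_width=17, slack=3)
Line 4: ['microwave', 'fruit'] (min_width=15, slack=5)
Line 5: ['bedroom', 'fox', 'any', 'word'] (min_width=20, slack=0)
Line 6: ['river', 'soft', 'play'] (min_width=15, slack=5)
Line 7: ['universe', 'ant', 'will'] (min_width=17, slack=3)
Line 8: ['angry', 'light', 'oats', 'is'] (min_width=19, slack=1)
Line 9: ['pharmacy', 'they'] (min_width=13, slack=7)
Total lines: 9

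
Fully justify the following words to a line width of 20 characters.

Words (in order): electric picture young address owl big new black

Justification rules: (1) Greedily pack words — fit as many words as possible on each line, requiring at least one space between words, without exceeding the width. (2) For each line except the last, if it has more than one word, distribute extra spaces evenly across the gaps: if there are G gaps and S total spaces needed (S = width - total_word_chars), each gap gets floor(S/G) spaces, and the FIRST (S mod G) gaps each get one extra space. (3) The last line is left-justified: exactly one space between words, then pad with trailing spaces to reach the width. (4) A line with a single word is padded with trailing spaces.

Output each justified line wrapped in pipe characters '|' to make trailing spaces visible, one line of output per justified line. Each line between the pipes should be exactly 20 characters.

Line 1: ['electric', 'picture'] (min_width=16, slack=4)
Line 2: ['young', 'address', 'owl'] (min_width=17, slack=3)
Line 3: ['big', 'new', 'black'] (min_width=13, slack=7)

Answer: |electric     picture|
|young   address  owl|
|big new black       |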